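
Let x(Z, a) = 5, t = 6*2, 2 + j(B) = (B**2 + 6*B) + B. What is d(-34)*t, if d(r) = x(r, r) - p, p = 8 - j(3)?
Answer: 300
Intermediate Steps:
j(B) = -2 + B**2 + 7*B (j(B) = -2 + ((B**2 + 6*B) + B) = -2 + (B**2 + 7*B) = -2 + B**2 + 7*B)
t = 12
p = -20 (p = 8 - (-2 + 3**2 + 7*3) = 8 - (-2 + 9 + 21) = 8 - 1*28 = 8 - 28 = -20)
d(r) = 25 (d(r) = 5 - 1*(-20) = 5 + 20 = 25)
d(-34)*t = 25*12 = 300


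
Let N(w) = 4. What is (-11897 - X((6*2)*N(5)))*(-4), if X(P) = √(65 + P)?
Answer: 47588 + 4*√113 ≈ 47631.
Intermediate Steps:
(-11897 - X((6*2)*N(5)))*(-4) = (-11897 - √(65 + (6*2)*4))*(-4) = (-11897 - √(65 + 12*4))*(-4) = (-11897 - √(65 + 48))*(-4) = (-11897 - √113)*(-4) = 47588 + 4*√113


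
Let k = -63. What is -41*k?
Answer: 2583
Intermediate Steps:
-41*k = -41*(-63) = 2583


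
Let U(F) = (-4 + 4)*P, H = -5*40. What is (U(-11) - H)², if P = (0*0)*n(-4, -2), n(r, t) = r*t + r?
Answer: 40000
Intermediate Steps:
n(r, t) = r + r*t
P = 0 (P = (0*0)*(-4*(1 - 2)) = 0*(-4*(-1)) = 0*4 = 0)
H = -200
U(F) = 0 (U(F) = (-4 + 4)*0 = 0*0 = 0)
(U(-11) - H)² = (0 - 1*(-200))² = (0 + 200)² = 200² = 40000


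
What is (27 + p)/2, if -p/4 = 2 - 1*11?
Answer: 63/2 ≈ 31.500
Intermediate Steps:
p = 36 (p = -4*(2 - 1*11) = -4*(2 - 11) = -4*(-9) = 36)
(27 + p)/2 = (27 + 36)/2 = 63*(1/2) = 63/2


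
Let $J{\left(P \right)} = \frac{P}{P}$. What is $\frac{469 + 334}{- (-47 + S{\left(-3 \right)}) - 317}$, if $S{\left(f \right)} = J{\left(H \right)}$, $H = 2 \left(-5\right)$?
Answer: $- \frac{803}{271} \approx -2.9631$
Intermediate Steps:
$H = -10$
$J{\left(P \right)} = 1$
$S{\left(f \right)} = 1$
$\frac{469 + 334}{- (-47 + S{\left(-3 \right)}) - 317} = \frac{469 + 334}{- (-47 + 1) - 317} = \frac{803}{\left(-1\right) \left(-46\right) - 317} = \frac{803}{46 - 317} = \frac{803}{-271} = 803 \left(- \frac{1}{271}\right) = - \frac{803}{271}$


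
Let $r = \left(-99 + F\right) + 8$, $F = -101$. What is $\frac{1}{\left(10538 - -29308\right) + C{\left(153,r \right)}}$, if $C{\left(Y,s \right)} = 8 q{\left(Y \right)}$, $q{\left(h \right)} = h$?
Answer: $\frac{1}{41070} \approx 2.4349 \cdot 10^{-5}$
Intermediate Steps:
$r = -192$ ($r = \left(-99 - 101\right) + 8 = -200 + 8 = -192$)
$C{\left(Y,s \right)} = 8 Y$
$\frac{1}{\left(10538 - -29308\right) + C{\left(153,r \right)}} = \frac{1}{\left(10538 - -29308\right) + 8 \cdot 153} = \frac{1}{\left(10538 + 29308\right) + 1224} = \frac{1}{39846 + 1224} = \frac{1}{41070}$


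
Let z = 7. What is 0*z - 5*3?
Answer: -15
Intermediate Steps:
0*z - 5*3 = 0*7 - 5*3 = 0 - 15 = -15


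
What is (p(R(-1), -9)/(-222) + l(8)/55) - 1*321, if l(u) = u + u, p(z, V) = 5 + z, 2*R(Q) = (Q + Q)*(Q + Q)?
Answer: -3916243/12210 ≈ -320.74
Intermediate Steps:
R(Q) = 2*Q² (R(Q) = ((Q + Q)*(Q + Q))/2 = ((2*Q)*(2*Q))/2 = (4*Q²)/2 = 2*Q²)
l(u) = 2*u
(p(R(-1), -9)/(-222) + l(8)/55) - 1*321 = ((5 + 2*(-1)²)/(-222) + (2*8)/55) - 1*321 = ((5 + 2*1)*(-1/222) + 16*(1/55)) - 321 = ((5 + 2)*(-1/222) + 16/55) - 321 = (7*(-1/222) + 16/55) - 321 = (-7/222 + 16/55) - 321 = 3167/12210 - 321 = -3916243/12210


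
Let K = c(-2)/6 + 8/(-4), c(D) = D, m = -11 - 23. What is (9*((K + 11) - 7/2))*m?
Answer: -1581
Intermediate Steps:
m = -34
K = -7/3 (K = -2/6 + 8/(-4) = -2*⅙ + 8*(-¼) = -⅓ - 2 = -7/3 ≈ -2.3333)
(9*((K + 11) - 7/2))*m = (9*((-7/3 + 11) - 7/2))*(-34) = (9*(26/3 - 7*½))*(-34) = (9*(26/3 - 7/2))*(-34) = (9*(31/6))*(-34) = (93/2)*(-34) = -1581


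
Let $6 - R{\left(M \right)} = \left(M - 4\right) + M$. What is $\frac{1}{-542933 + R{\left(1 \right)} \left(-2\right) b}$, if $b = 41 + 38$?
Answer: $- \frac{1}{544197} \approx -1.8376 \cdot 10^{-6}$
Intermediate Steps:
$b = 79$
$R{\left(M \right)} = 10 - 2 M$ ($R{\left(M \right)} = 6 - \left(\left(M - 4\right) + M\right) = 6 - \left(\left(-4 + M\right) + M\right) = 6 - \left(-4 + 2 M\right) = 10 - 2 M$)
$\frac{1}{-542933 + R{\left(1 \right)} \left(-2\right) b} = \frac{1}{-542933 + \left(10 - 2\right) \left(-2\right) 79} = \frac{1}{-542933 + 8 \left(-2\right) 79} = \frac{1}{-542933 - 1264} = \frac{1}{-544197} = - \frac{1}{544197}$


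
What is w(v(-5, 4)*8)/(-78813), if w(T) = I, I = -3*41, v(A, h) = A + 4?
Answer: 41/26271 ≈ 0.0015607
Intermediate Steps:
v(A, h) = 4 + A
I = -123
w(T) = -123
w(v(-5, 4)*8)/(-78813) = -123/(-78813) = -123*(-1/78813) = 41/26271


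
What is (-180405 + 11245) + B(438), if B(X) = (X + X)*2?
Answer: -167408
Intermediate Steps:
B(X) = 4*X (B(X) = (2*X)*2 = 4*X)
(-180405 + 11245) + B(438) = (-180405 + 11245) + 4*438 = -169160 + 1752 = -167408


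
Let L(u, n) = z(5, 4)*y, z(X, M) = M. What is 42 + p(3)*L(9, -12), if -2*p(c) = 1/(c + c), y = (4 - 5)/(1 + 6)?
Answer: 883/21 ≈ 42.048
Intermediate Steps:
y = -1/7 ≈ -0.14286
p(c) = -1/(4*c) (p(c) = -1/(2*(c + c)) = -1/(2*c)/2 = -1/(4*c))
L(u, n) = -4/7 (L(u, n) = 4*(-1/7) = -4/7)
42 + p(3)*L(9, -12) = 42 - 1/4/3*(-4/7) = 42 - 1/4*1/3*(-4/7) = 42 - 1/12*(-4/7) = 42 + 1/21 = 883/21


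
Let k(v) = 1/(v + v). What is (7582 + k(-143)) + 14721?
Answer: 6378657/286 ≈ 22303.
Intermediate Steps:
k(v) = 1/(2*v)
(7582 + k(-143)) + 14721 = (7582 + (½)/(-143)) + 14721 = (7582 + (½)*(-1/143)) + 14721 = (7582 - 1/286) + 14721 = 2168451/286 + 14721 = 6378657/286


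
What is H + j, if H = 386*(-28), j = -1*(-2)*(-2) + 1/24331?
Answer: -263066771/24331 ≈ -10812.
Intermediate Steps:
j = -97323/24331 (j = 2*(-2) + 1/24331 = -4 + 1/24331 = -97323/24331 ≈ -4.0000)
H = -10808
H + j = -10808 - 97323/24331 = -263066771/24331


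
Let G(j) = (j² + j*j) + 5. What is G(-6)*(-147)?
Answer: -11319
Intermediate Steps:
G(j) = 5 + 2*j² (G(j) = (j² + j²) + 5 = 2*j² + 5 = 5 + 2*j²)
G(-6)*(-147) = (5 + 2*(-6)²)*(-147) = (5 + 2*36)*(-147) = (5 + 72)*(-147) = 77*(-147) = -11319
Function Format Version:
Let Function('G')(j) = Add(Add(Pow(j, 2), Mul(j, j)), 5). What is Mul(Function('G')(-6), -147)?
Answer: -11319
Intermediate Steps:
Function('G')(j) = Add(5, Mul(2, Pow(j, 2))) (Function('G')(j) = Add(Add(Pow(j, 2), Pow(j, 2)), 5) = Add(Mul(2, Pow(j, 2)), 5) = Add(5, Mul(2, Pow(j, 2))))
Mul(Function('G')(-6), -147) = Mul(Add(5, Mul(2, Pow(-6, 2))), -147) = Mul(Add(5, Mul(2, 36)), -147) = Mul(Add(5, 72), -147) = Mul(77, -147) = -11319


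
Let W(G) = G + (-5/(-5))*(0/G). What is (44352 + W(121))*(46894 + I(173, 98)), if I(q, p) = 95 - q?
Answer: 2082047968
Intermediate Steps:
W(G) = G (W(G) = G - 5*(-⅕)*0 = G + 1*0 = G + 0 = G)
(44352 + W(121))*(46894 + I(173, 98)) = (44352 + 121)*(46894 + (95 - 1*173)) = 44473*(46894 + (95 - 173)) = 44473*(46894 - 78) = 44473*46816 = 2082047968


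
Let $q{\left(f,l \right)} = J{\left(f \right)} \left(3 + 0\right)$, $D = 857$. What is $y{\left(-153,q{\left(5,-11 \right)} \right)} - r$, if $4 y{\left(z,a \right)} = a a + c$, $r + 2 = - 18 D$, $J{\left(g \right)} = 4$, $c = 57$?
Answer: $\frac{61913}{4} \approx 15478.0$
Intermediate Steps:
$r = -15428$ ($r = -2 - 15426 = -15428$)
$q{\left(f,l \right)} = 12$ ($q{\left(f,l \right)} = 4 \left(3 + 0\right) = 4 \cdot 3 = 12$)
$y{\left(z,a \right)} = \frac{57}{4} + \frac{a^{2}}{4}$ ($y{\left(z,a \right)} = \frac{a a + 57}{4} = \frac{a^{2} + 57}{4} = \frac{57 + a^{2}}{4} = \frac{57}{4} + \frac{a^{2}}{4}$)
$y{\left(-153,q{\left(5,-11 \right)} \right)} - r = \left(\frac{57}{4} + \frac{12^{2}}{4}\right) - -15428 = \left(\frac{57}{4} + \frac{1}{4} \cdot 144\right) + 15428 = \left(\frac{57}{4} + 36\right) + 15428 = \frac{201}{4} + 15428 = \frac{61913}{4}$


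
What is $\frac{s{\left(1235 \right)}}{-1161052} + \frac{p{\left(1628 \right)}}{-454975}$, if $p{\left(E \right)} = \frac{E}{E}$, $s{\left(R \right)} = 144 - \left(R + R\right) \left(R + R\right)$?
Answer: $\frac{693922575012}{132062408425} \approx 5.2545$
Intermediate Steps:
$s{\left(R \right)} = 144 - 4 R^{2}$ ($s{\left(R \right)} = 144 - 2 R 2 R = 144 - 4 R^{2}$)
$p{\left(E \right)} = 1$
$\frac{s{\left(1235 \right)}}{-1161052} + \frac{p{\left(1628 \right)}}{-454975} = \frac{144 - 4 \cdot 1235^{2}}{-1161052} + 1 \frac{1}{-454975} = \left(144 - 6100900\right) \left(- \frac{1}{1161052}\right) + 1 \left(- \frac{1}{454975}\right) = \left(144 - 6100900\right) \left(- \frac{1}{1161052}\right) - \frac{1}{454975} = \left(-6100756\right) \left(- \frac{1}{1161052}\right) - \frac{1}{454975} = \frac{1525189}{290263} - \frac{1}{454975} = \frac{693922575012}{132062408425}$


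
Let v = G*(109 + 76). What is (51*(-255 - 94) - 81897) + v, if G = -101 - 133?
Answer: -142986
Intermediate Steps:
G = -234
v = -43290 (v = -234*(109 + 76) = -234*185 = -43290)
(51*(-255 - 94) - 81897) + v = (51*(-255 - 94) - 81897) - 43290 = (51*(-349) - 81897) - 43290 = (-17799 - 81897) - 43290 = -99696 - 43290 = -142986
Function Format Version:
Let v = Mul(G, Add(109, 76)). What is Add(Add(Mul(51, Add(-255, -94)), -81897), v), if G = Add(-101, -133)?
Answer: -142986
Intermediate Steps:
G = -234
v = -43290 (v = Mul(-234, Add(109, 76)) = Mul(-234, 185) = -43290)
Add(Add(Mul(51, Add(-255, -94)), -81897), v) = Add(Add(Mul(51, Add(-255, -94)), -81897), -43290) = Add(Add(Mul(51, -349), -81897), -43290) = Add(Add(-17799, -81897), -43290) = Add(-99696, -43290) = -142986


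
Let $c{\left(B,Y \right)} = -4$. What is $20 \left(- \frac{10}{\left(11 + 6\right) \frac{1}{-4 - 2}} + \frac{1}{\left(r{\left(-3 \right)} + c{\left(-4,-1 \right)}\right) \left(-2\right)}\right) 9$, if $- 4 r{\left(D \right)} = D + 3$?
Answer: $\frac{22365}{34} \approx 657.79$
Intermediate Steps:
$r{\left(D \right)} = - \frac{3}{4} - \frac{D}{4}$ ($r{\left(D \right)} = - \frac{D + 3}{4} = - \frac{3 + D}{4} = - \frac{3}{4} - \frac{D}{4}$)
$20 \left(- \frac{10}{\left(11 + 6\right) \frac{1}{-4 - 2}} + \frac{1}{\left(r{\left(-3 \right)} + c{\left(-4,-1 \right)}\right) \left(-2\right)}\right) 9 = 20 \left(- \frac{10}{\left(11 + 6\right) \frac{1}{-4 - 2}} + \frac{1}{\left(\left(- \frac{3}{4} - - \frac{3}{4}\right) - 4\right) \left(-2\right)}\right) 9 = 20 \left(- \frac{10}{17 \frac{1}{-6}} + \frac{1}{\left(- \frac{3}{4} + \frac{3}{4}\right) - 4} \left(- \frac{1}{2}\right)\right) 9 = 20 \left(- \frac{10}{17 \left(- \frac{1}{6}\right)} + \frac{1}{0 - 4} \left(- \frac{1}{2}\right)\right) 9 = 20 \left(- \frac{10}{- \frac{17}{6}} + \frac{1}{-4} \left(- \frac{1}{2}\right)\right) 9 = 20 \left(\left(-10\right) \left(- \frac{6}{17}\right) - - \frac{1}{8}\right) 9 = 20 \left(\frac{60}{17} + \frac{1}{8}\right) 9 = 20 \cdot \frac{497}{136} \cdot 9 = \frac{2485}{34} \cdot 9 = \frac{22365}{34}$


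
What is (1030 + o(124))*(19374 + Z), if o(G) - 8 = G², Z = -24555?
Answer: -85040934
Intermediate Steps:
o(G) = 8 + G²
(1030 + o(124))*(19374 + Z) = (1030 + (8 + 124²))*(19374 - 24555) = (1030 + (8 + 15376))*(-5181) = (1030 + 15384)*(-5181) = 16414*(-5181) = -85040934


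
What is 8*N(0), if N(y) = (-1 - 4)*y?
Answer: 0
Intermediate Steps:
N(y) = -5*y
8*N(0) = 8*(-5*0) = 8*0 = 0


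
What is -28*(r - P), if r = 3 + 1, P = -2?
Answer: -168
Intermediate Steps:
r = 4
-28*(r - P) = -28*(4 - 1*(-2)) = -28*(4 + 2) = -28*6 = -168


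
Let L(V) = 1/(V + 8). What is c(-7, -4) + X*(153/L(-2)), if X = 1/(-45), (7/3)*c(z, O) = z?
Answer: -117/5 ≈ -23.400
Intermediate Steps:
c(z, O) = 3*z/7
L(V) = 1/(8 + V)
X = -1/45 ≈ -0.022222
c(-7, -4) + X*(153/L(-2)) = (3/7)*(-7) - 17/(5*(1/(8 - 2))) = -3 - 17/(5*(1/6)) = -3 - 17/(5*⅙) = -3 - 17*6/5 = -3 - 1/45*918 = -3 - 102/5 = -117/5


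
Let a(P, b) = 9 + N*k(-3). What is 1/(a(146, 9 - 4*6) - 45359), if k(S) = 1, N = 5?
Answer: -1/45345 ≈ -2.2053e-5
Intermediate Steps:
a(P, b) = 14 (a(P, b) = 9 + 5*1 = 9 + 5 = 14)
1/(a(146, 9 - 4*6) - 45359) = 1/(14 - 45359) = 1/(-45345) = -1/45345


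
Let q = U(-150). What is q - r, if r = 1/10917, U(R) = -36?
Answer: -393013/10917 ≈ -36.000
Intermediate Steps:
q = -36
r = 1/10917 ≈ 9.1600e-5
q - r = -36 - 1*1/10917 = -36 - 1/10917 = -393013/10917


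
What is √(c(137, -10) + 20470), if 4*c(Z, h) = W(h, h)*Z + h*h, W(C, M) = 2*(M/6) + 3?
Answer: √737409/6 ≈ 143.12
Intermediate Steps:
W(C, M) = 3 + M/3 (W(C, M) = 2*(M*(⅙)) + 3 = 2*(M/6) + 3 = M/3 + 3 = 3 + M/3)
c(Z, h) = h²/4 + Z*(3 + h/3)/4 (c(Z, h) = ((3 + h/3)*Z + h*h)/4 = (Z*(3 + h/3) + h²)/4 = (h² + Z*(3 + h/3))/4 = h²/4 + Z*(3 + h/3)/4)
√(c(137, -10) + 20470) = √(((¼)*(-10)² + (1/12)*137*(9 - 10)) + 20470) = √(((¼)*100 + (1/12)*137*(-1)) + 20470) = √((25 - 137/12) + 20470) = √(163/12 + 20470) = √(245803/12) = √737409/6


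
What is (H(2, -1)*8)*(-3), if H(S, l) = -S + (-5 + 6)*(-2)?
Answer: 96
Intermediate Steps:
H(S, l) = -2 - S (H(S, l) = -S + 1*(-2) = -S - 2 = -2 - S)
(H(2, -1)*8)*(-3) = ((-2 - 1*2)*8)*(-3) = ((-2 - 2)*8)*(-3) = -4*8*(-3) = -32*(-3) = 96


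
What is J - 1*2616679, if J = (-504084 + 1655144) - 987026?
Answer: -2452645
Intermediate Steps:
J = 164034 (J = 1151060 - 987026 = 164034)
J - 1*2616679 = 164034 - 1*2616679 = 164034 - 2616679 = -2452645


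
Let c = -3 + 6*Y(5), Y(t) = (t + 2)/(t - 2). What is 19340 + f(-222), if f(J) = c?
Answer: 19351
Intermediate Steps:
Y(t) = (2 + t)/(-2 + t)
c = 11 (c = -3 + 6*((2 + 5)/(-2 + 5)) = -3 + 6*(7/3) = -3 + 14 = 11)
f(J) = 11
19340 + f(-222) = 19340 + 11 = 19351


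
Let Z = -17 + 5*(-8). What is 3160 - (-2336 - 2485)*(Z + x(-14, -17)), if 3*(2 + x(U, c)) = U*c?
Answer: 101187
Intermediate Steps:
Z = -57 (Z = -17 - 40 = -57)
x(U, c) = -2 + U*c/3 (x(U, c) = -2 + (U*c)/3 = -2 + U*c/3)
3160 - (-2336 - 2485)*(Z + x(-14, -17)) = 3160 - (-2336 - 2485)*(-57 + (-2 + (⅓)*(-14)*(-17))) = 3160 - (-4821)*(-57 + (-2 + 238/3)) = 3160 - (-4821)*(-57 + 232/3) = 3160 - (-4821)*61/3 = 3160 - 1*(-98027) = 3160 + 98027 = 101187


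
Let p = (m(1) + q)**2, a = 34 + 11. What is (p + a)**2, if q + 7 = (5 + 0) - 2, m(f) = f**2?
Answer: 2916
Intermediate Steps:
q = -4 (q = -7 + ((5 + 0) - 2) = -7 + (5 - 2) = -7 + 3 = -4)
a = 45
p = 9 (p = (1**2 - 4)**2 = (1 - 4)**2 = (-3)**2 = 9)
(p + a)**2 = (9 + 45)**2 = 54**2 = 2916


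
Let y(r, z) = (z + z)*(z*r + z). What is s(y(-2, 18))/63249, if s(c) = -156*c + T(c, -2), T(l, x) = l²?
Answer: 173664/21083 ≈ 8.2372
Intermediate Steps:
y(r, z) = 2*z*(z + r*z) (y(r, z) = (2*z)*(r*z + z) = (2*z)*(z + r*z) = 2*z*(z + r*z))
s(c) = c² - 156*c (s(c) = -156*c + c² = c² - 156*c)
s(y(-2, 18))/63249 = ((2*18²*(1 - 2))*(-156 + 2*18²*(1 - 2)))/63249 = ((2*324*(-1))*(-156 + 2*324*(-1)))*(1/63249) = -648*(-156 - 648)*(1/63249) = -648*(-804)*(1/63249) = 520992*(1/63249) = 173664/21083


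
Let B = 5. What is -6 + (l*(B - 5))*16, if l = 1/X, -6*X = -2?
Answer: -6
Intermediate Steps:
X = ⅓ (X = -⅙*(-2) = ⅓ ≈ 0.33333)
l = 3 (l = 1/(⅓) = 3)
-6 + (l*(B - 5))*16 = -6 + (3*(5 - 5))*16 = -6 + (3*0)*16 = -6 + 0*16 = -6 + 0 = -6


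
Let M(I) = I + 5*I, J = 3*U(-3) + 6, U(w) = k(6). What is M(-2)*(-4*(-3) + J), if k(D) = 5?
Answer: -396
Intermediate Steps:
U(w) = 5
J = 21 (J = 3*5 + 6 = 15 + 6 = 21)
M(I) = 6*I
M(-2)*(-4*(-3) + J) = (6*(-2))*(-4*(-3) + 21) = -12*(12 + 21) = -12*33 = -396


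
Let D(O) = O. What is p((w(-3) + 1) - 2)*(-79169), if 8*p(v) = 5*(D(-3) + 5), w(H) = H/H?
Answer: -395845/4 ≈ -98961.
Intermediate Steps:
w(H) = 1
p(v) = 5/4 (p(v) = (5*(-3 + 5))/8 = (5*2)/8 = (1/8)*10 = 5/4)
p((w(-3) + 1) - 2)*(-79169) = (5/4)*(-79169) = -395845/4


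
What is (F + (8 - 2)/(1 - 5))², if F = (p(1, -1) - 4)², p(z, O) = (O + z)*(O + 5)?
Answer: 841/4 ≈ 210.25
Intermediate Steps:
p(z, O) = (5 + O)*(O + z) (p(z, O) = (O + z)*(5 + O) = (5 + O)*(O + z))
F = 16 (F = (((-1)² + 5*(-1) + 5*1 - 1*1) - 4)² = ((1 - 5 + 5 - 1) - 4)² = (0 - 4)² = (-4)² = 16)
(F + (8 - 2)/(1 - 5))² = (16 + (8 - 2)/(1 - 5))² = (16 + 6/(-4))² = (16 + 6*(-¼))² = (16 - 3/2)² = (29/2)² = 841/4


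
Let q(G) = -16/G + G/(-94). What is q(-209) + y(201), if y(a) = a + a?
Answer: 7942877/19646 ≈ 404.30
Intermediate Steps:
y(a) = 2*a
q(G) = -16/G - G/94 (q(G) = -16/G + G*(-1/94) = -16/G - G/94)
q(-209) + y(201) = (-16/(-209) - 1/94*(-209)) + 2*201 = (-16*(-1/209) + 209/94) + 402 = (16/209 + 209/94) + 402 = 45185/19646 + 402 = 7942877/19646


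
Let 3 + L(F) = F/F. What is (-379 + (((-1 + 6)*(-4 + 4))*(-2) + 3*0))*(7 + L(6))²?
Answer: -9475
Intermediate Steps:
L(F) = -2 (L(F) = -3 + F/F = -3 + 1 = -2)
(-379 + (((-1 + 6)*(-4 + 4))*(-2) + 3*0))*(7 + L(6))² = (-379 + (((-1 + 6)*(-4 + 4))*(-2) + 3*0))*(7 - 2)² = (-379 + ((5*0)*(-2) + 0))*5² = (-379 + (0*(-2) + 0))*25 = (-379 + (0 + 0))*25 = (-379 + 0)*25 = -379*25 = -9475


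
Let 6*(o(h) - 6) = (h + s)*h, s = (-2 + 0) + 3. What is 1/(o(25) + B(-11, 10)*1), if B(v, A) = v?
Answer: 3/310 ≈ 0.0096774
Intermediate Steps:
s = 1 (s = -2 + 3 = 1)
o(h) = 6 + h*(1 + h)/6 (o(h) = 6 + ((h + 1)*h)/6 = 6 + ((1 + h)*h)/6 = 6 + (h*(1 + h))/6 = 6 + h*(1 + h)/6)
1/(o(25) + B(-11, 10)*1) = 1/((6 + (⅙)*25 + (⅙)*25²) - 11*1) = 1/((6 + 25/6 + (⅙)*625) - 11) = 1/((6 + 25/6 + 625/6) - 11) = 1/(343/3 - 11) = 1/(310/3) = 3/310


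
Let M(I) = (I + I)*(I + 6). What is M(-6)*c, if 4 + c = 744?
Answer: 0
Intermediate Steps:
c = 740 (c = -4 + 744 = 740)
M(I) = 2*I*(6 + I) (M(I) = (2*I)*(6 + I) = 2*I*(6 + I))
M(-6)*c = (2*(-6)*(6 - 6))*740 = (2*(-6)*0)*740 = 0*740 = 0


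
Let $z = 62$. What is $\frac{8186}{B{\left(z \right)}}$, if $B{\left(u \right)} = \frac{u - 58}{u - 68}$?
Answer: $-12279$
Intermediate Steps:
$B{\left(u \right)} = \frac{-58 + u}{-68 + u}$
$\frac{8186}{B{\left(z \right)}} = \frac{8186}{\frac{1}{-68 + 62} \left(-58 + 62\right)} = \frac{8186}{\frac{1}{-6} \cdot 4} = \frac{8186}{\left(- \frac{1}{6}\right) 4} = \frac{8186}{- \frac{2}{3}} = 8186 \left(- \frac{3}{2}\right) = -12279$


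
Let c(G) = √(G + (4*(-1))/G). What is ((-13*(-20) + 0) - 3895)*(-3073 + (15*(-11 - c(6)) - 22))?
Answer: 11850100 + 72700*√3 ≈ 1.1976e+7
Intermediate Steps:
c(G) = √(G - 4/G)
((-13*(-20) + 0) - 3895)*(-3073 + (15*(-11 - c(6)) - 22)) = ((-13*(-20) + 0) - 3895)*(-3073 + (15*(-11 - √(6 - 4/6)) - 22)) = ((260 + 0) - 3895)*(-3073 + (15*(-11 - √(6 - 4*⅙)) - 22)) = (260 - 3895)*(-3073 + (15*(-11 - √(6 - ⅔)) - 22)) = -3635*(-3073 + (15*(-11 - √(16/3)) - 22)) = -3635*(-3073 + (15*(-11 - 4*√3/3) - 22)) = -3635*(-3073 + ((-165 - 20*√3) - 22)) = -3635*(-3073 + (-187 - 20*√3)) = -3635*(-3260 - 20*√3) = 11850100 + 72700*√3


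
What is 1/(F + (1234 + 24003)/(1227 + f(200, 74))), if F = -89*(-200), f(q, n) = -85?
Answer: 1142/20352837 ≈ 5.6110e-5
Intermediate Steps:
F = 17800
1/(F + (1234 + 24003)/(1227 + f(200, 74))) = 1/(17800 + (1234 + 24003)/(1227 - 85)) = 1/(17800 + 25237/1142) = 1/(20352837/1142) = 1142/20352837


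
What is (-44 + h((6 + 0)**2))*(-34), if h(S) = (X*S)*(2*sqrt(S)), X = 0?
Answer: 1496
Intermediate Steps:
h(S) = 0 (h(S) = (0*S)*(2*sqrt(S)) = 0*(2*sqrt(S)) = 0)
(-44 + h((6 + 0)**2))*(-34) = (-44 + 0)*(-34) = -44*(-34) = 1496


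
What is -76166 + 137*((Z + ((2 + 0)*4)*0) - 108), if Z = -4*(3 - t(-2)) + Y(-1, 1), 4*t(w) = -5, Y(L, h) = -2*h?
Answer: -93565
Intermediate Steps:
t(w) = -5/4 (t(w) = (¼)*(-5) = -5/4)
Z = -19 (Z = -4*(3 - 1*(-5/4)) - 2*1 = -4*(3 + 5/4) - 2 = -4*17/4 - 2 = -17 - 2 = -19)
-76166 + 137*((Z + ((2 + 0)*4)*0) - 108) = -76166 + 137*((-19 + ((2 + 0)*4)*0) - 108) = -76166 + 137*((-19 + (2*4)*0) - 108) = -76166 + 137*((-19 + 8*0) - 108) = -76166 + 137*((-19 + 0) - 108) = -76166 + 137*(-19 - 108) = -76166 + 137*(-127) = -76166 - 17399 = -93565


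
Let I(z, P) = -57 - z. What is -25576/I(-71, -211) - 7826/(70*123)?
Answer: -7868533/4305 ≈ -1827.8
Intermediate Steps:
-25576/I(-71, -211) - 7826/(70*123) = -25576/(-57 - 1*(-71)) - 7826/(70*123) = -25576/(-57 + 71) - 7826/8610 = -25576/14 - 7826*1/8610 = -25576*1/14 - 559/615 = -12788/7 - 559/615 = -7868533/4305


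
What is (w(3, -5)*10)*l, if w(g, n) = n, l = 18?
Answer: -900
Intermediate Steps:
(w(3, -5)*10)*l = -5*10*18 = -50*18 = -900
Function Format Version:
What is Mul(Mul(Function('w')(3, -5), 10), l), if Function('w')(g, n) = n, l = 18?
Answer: -900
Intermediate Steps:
Mul(Mul(Function('w')(3, -5), 10), l) = Mul(Mul(-5, 10), 18) = Mul(-50, 18) = -900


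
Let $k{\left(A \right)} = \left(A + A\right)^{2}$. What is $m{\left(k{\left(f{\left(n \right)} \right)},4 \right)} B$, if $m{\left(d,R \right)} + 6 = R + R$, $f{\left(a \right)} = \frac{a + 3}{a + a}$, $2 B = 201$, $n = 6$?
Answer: $201$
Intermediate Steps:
$B = \frac{201}{2}$ ($B = \frac{1}{2} \cdot 201 = \frac{201}{2} \approx 100.5$)
$f{\left(a \right)} = \frac{3 + a}{2 a}$
$k{\left(A \right)} = 4 A^{2}$ ($k{\left(A \right)} = \left(2 A\right)^{2} = 4 A^{2}$)
$m{\left(d,R \right)} = -6 + 2 R$ ($m{\left(d,R \right)} = -6 + \left(R + R\right) = -6 + 2 R$)
$m{\left(k{\left(f{\left(n \right)} \right)},4 \right)} B = \left(-6 + 2 \cdot 4\right) \frac{201}{2} = \left(-6 + 8\right) \frac{201}{2} = 2 \cdot \frac{201}{2} = 201$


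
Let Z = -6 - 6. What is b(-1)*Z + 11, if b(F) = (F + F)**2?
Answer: -37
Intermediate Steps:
b(F) = 4*F**2 (b(F) = (2*F)**2 = 4*F**2)
Z = -12
b(-1)*Z + 11 = (4*(-1)**2)*(-12) + 11 = (4*1)*(-12) + 11 = 4*(-12) + 11 = -48 + 11 = -37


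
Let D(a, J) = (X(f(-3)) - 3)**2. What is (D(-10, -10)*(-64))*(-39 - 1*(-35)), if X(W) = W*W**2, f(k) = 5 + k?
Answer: 6400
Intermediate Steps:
X(W) = W**3
D(a, J) = 25 (D(a, J) = ((5 - 3)**3 - 3)**2 = (2**3 - 3)**2 = (8 - 3)**2 = 5**2 = 25)
(D(-10, -10)*(-64))*(-39 - 1*(-35)) = (25*(-64))*(-39 - 1*(-35)) = -1600*(-39 + 35) = -1600*(-4) = 6400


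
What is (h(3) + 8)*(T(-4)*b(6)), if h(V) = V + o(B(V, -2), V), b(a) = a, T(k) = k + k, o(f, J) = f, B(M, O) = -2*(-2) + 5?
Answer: -960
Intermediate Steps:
B(M, O) = 9 (B(M, O) = 4 + 5 = 9)
T(k) = 2*k
h(V) = 9 + V (h(V) = V + 9 = 9 + V)
(h(3) + 8)*(T(-4)*b(6)) = ((9 + 3) + 8)*((2*(-4))*6) = (12 + 8)*(-8*6) = 20*(-48) = -960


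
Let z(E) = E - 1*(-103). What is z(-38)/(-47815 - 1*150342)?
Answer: -65/198157 ≈ -0.00032802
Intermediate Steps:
z(E) = 103 + E (z(E) = E + 103 = 103 + E)
z(-38)/(-47815 - 1*150342) = (103 - 38)/(-47815 - 1*150342) = 65/(-47815 - 150342) = 65/(-198157) = 65*(-1/198157) = -65/198157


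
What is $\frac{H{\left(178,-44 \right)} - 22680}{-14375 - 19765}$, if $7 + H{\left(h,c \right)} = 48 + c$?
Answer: $\frac{7561}{11380} \approx 0.66441$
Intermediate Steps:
$H{\left(h,c \right)} = 41 + c$ ($H{\left(h,c \right)} = -7 + \left(48 + c\right) = 41 + c$)
$\frac{H{\left(178,-44 \right)} - 22680}{-14375 - 19765} = \frac{\left(41 - 44\right) - 22680}{-14375 - 19765} = \frac{-3 - 22680}{-34140} = \left(-22683\right) \left(- \frac{1}{34140}\right) = \frac{7561}{11380}$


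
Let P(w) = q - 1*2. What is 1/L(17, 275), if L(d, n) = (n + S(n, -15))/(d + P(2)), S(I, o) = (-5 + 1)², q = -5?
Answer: 10/291 ≈ 0.034364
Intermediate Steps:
P(w) = -7 (P(w) = -5 - 1*2 = -5 - 2 = -7)
S(I, o) = 16 (S(I, o) = (-4)² = 16)
L(d, n) = (16 + n)/(-7 + d) (L(d, n) = (n + 16)/(d - 7) = (16 + n)/(-7 + d))
1/L(17, 275) = 1/((16 + 275)/(-7 + 17)) = 1/(291/10) = 10/291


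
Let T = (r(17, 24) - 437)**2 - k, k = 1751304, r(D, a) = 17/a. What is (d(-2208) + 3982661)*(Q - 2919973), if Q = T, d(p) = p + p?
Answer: -10267904890717195/576 ≈ -1.7826e+13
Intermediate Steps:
d(p) = 2*p
T = -899109263/576 (T = (17/24 - 437)**2 - 1*1751304 = (17*(1/24) - 437)**2 - 1751304 = (17/24 - 437)**2 - 1751304 = (-10471/24)**2 - 1751304 = 109641841/576 - 1751304 = -899109263/576 ≈ -1.5610e+6)
Q = -899109263/576 ≈ -1.5610e+6
(d(-2208) + 3982661)*(Q - 2919973) = (2*(-2208) + 3982661)*(-899109263/576 - 2919973) = (-4416 + 3982661)*(-2581013711/576) = 3978245*(-2581013711/576) = -10267904890717195/576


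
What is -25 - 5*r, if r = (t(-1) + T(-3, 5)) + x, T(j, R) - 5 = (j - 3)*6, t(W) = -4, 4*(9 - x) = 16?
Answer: 125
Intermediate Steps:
x = 5 (x = 9 - ¼*16 = 9 - 4 = 5)
T(j, R) = -13 + 6*j (T(j, R) = 5 + (j - 3)*6 = 5 + (-3 + j)*6 = 5 + (-18 + 6*j) = -13 + 6*j)
r = -30 (r = (-4 + (-13 + 6*(-3))) + 5 = (-4 + (-13 - 18)) + 5 = (-4 - 31) + 5 = -35 + 5 = -30)
-25 - 5*r = -25 - 5*(-30) = -25 + 150 = 125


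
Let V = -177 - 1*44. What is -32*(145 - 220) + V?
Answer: 2179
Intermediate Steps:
V = -221 (V = -177 - 44 = -221)
-32*(145 - 220) + V = -32*(145 - 220) - 221 = -32*(-75) - 221 = 2400 - 221 = 2179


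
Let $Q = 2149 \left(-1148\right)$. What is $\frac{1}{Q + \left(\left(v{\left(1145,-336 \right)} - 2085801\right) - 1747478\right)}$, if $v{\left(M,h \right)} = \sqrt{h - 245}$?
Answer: $- \frac{6300331}{39694170710142} - \frac{i \sqrt{581}}{39694170710142} \approx -1.5872 \cdot 10^{-7} - 6.0724 \cdot 10^{-13} i$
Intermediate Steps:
$v{\left(M,h \right)} = \sqrt{-245 + h}$
$Q = -2467052$
$\frac{1}{Q + \left(\left(v{\left(1145,-336 \right)} - 2085801\right) - 1747478\right)} = \frac{1}{-2467052 - \left(3833279 - \sqrt{-245 - 336}\right)} = \frac{1}{-2467052 - \left(3833279 - i \sqrt{581}\right)} = \frac{1}{-6300331 + i \sqrt{581}}$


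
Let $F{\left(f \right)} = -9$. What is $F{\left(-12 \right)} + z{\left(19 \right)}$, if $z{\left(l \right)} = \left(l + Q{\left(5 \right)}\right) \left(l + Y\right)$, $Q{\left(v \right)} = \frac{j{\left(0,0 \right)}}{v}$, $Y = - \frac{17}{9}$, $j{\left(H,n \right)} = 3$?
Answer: $\frac{14687}{45} \approx 326.38$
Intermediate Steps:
$Y = - \frac{17}{9}$ ($Y = \left(-17\right) \frac{1}{9} = - \frac{17}{9} \approx -1.8889$)
$Q{\left(v \right)} = \frac{3}{v}$
$z{\left(l \right)} = \left(- \frac{17}{9} + l\right) \left(\frac{3}{5} + l\right)$ ($z{\left(l \right)} = \left(l + \frac{3}{5}\right) \left(l - \frac{17}{9}\right) = \left(l + 3 \cdot \frac{1}{5}\right) \left(- \frac{17}{9} + l\right) = \left(l + \frac{3}{5}\right) \left(- \frac{17}{9} + l\right) = \left(\frac{3}{5} + l\right) \left(- \frac{17}{9} + l\right) = \left(- \frac{17}{9} + l\right) \left(\frac{3}{5} + l\right)$)
$F{\left(-12 \right)} + z{\left(19 \right)} = -9 - \left(\frac{1153}{45} - 361\right) = -9 - - \frac{15092}{45} = -9 + \frac{15092}{45} = \frac{14687}{45}$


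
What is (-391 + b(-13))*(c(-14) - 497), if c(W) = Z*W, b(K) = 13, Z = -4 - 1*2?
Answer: 156114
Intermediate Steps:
Z = -6 (Z = -4 - 2 = -6)
c(W) = -6*W
(-391 + b(-13))*(c(-14) - 497) = (-391 + 13)*(-6*(-14) - 497) = -378*(84 - 497) = -378*(-413) = 156114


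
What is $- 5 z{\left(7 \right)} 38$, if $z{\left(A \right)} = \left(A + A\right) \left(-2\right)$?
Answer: $5320$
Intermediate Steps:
$z{\left(A \right)} = - 4 A$ ($z{\left(A \right)} = 2 A \left(-2\right) = - 4 A$)
$- 5 z{\left(7 \right)} 38 = - 5 \left(\left(-4\right) 7\right) 38 = \left(-5\right) \left(-28\right) 38 = 140 \cdot 38 = 5320$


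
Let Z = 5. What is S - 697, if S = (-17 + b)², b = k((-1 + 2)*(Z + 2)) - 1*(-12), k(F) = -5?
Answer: -597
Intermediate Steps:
b = 7 (b = -5 - 1*(-12) = -5 + 12 = 7)
S = 100 (S = (-17 + 7)² = (-10)² = 100)
S - 697 = 100 - 697 = -597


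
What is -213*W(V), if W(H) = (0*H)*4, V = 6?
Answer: 0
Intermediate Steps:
W(H) = 0 (W(H) = 0*4 = 0)
-213*W(V) = -213*0 = 0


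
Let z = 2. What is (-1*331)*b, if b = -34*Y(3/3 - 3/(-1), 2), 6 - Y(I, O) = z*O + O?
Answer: 0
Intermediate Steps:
Y(I, O) = 6 - 3*O (Y(I, O) = 6 - (2*O + O) = 6 - 3*O)
b = 0 (b = -34*(6 - 3*2) = -34*(6 - 6) = -34*0 = 0)
(-1*331)*b = -1*331*0 = -331*0 = 0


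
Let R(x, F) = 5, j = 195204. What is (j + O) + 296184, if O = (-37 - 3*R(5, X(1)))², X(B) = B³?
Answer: 494092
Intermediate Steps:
O = 2704 (O = (-37 - 3*5)² = (-37 - 15)² = (-52)² = 2704)
(j + O) + 296184 = (195204 + 2704) + 296184 = 197908 + 296184 = 494092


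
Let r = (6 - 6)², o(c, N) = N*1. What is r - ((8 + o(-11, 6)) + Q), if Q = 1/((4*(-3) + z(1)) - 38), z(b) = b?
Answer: -685/49 ≈ -13.980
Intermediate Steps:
o(c, N) = N
r = 0 (r = 0² = 0)
Q = -1/49 (Q = 1/((4*(-3) + 1) - 38) = 1/((-12 + 1) - 38) = 1/(-11 - 38) = 1/(-49) = -1/49 ≈ -0.020408)
r - ((8 + o(-11, 6)) + Q) = 0 - ((8 + 6) - 1/49) = 0 - (14 - 1/49) = 0 - 1*685/49 = 0 - 685/49 = -685/49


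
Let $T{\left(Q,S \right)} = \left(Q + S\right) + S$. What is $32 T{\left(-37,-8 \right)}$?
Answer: $-1696$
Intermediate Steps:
$T{\left(Q,S \right)} = Q + 2 S$
$32 T{\left(-37,-8 \right)} = 32 \left(-37 + 2 \left(-8\right)\right) = 32 \left(-37 - 16\right) = 32 \left(-53\right) = -1696$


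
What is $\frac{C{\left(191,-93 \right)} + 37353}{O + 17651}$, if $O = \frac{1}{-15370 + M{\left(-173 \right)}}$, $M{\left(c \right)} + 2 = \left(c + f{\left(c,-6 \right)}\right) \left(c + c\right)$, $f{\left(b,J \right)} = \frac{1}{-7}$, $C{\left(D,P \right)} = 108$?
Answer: $\frac{11678391828}{5502663955} \approx 2.1223$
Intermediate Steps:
$f{\left(b,J \right)} = - \frac{1}{7}$
$M{\left(c \right)} = -2 + 2 c \left(- \frac{1}{7} + c\right)$ ($M{\left(c \right)} = -2 + \left(c - \frac{1}{7}\right) \left(c + c\right) = -2 + \left(- \frac{1}{7} + c\right) 2 c = -2 + 2 c \left(- \frac{1}{7} + c\right)$)
$O = \frac{7}{311748}$ ($O = \frac{1}{-15370 - \left(- \frac{332}{7} - 59858\right)} = \frac{1}{-15370 + \left(-2 + 2 \cdot 29929 + \frac{346}{7}\right)} = \frac{1}{-15370 + \left(-2 + 59858 + \frac{346}{7}\right)} = \frac{1}{-15370 + \frac{419338}{7}} = \frac{1}{\frac{311748}{7}} = \frac{7}{311748} \approx 2.2454 \cdot 10^{-5}$)
$\frac{C{\left(191,-93 \right)} + 37353}{O + 17651} = \frac{108 + 37353}{\frac{7}{311748} + 17651} = \frac{37461}{\frac{5502663955}{311748}} = 37461 \cdot \frac{311748}{5502663955} = \frac{11678391828}{5502663955}$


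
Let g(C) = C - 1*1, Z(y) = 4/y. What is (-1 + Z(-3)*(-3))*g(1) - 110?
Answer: -110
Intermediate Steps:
g(C) = -1 + C (g(C) = C - 1 = -1 + C)
(-1 + Z(-3)*(-3))*g(1) - 110 = (-1 + (4/(-3))*(-3))*(-1 + 1) - 110 = (-1 + (4*(-⅓))*(-3))*0 - 110 = (-1 - 4/3*(-3))*0 - 110 = (-1 + 4)*0 - 110 = 3*0 - 110 = 0 - 110 = -110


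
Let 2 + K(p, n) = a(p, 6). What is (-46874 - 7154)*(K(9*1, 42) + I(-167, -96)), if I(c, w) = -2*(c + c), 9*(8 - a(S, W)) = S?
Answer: -36360844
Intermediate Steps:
a(S, W) = 8 - S/9
K(p, n) = 6 - p/9 (K(p, n) = -2 + (8 - p/9) = 6 - p/9)
I(c, w) = -4*c
(-46874 - 7154)*(K(9*1, 42) + I(-167, -96)) = (-46874 - 7154)*((6 - 1) - 4*(-167)) = -54028*((6 - ⅑*9) + 668) = -54028*((6 - 1) + 668) = -54028*(5 + 668) = -54028*673 = -36360844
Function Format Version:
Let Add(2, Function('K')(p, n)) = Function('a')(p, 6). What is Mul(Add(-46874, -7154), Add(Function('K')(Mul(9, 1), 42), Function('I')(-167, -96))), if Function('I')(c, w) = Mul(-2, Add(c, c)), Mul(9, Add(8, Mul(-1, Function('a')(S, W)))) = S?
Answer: -36360844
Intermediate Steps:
Function('a')(S, W) = Add(8, Mul(Rational(-1, 9), S))
Function('K')(p, n) = Add(6, Mul(Rational(-1, 9), p)) (Function('K')(p, n) = Add(-2, Add(8, Mul(Rational(-1, 9), p))) = Add(6, Mul(Rational(-1, 9), p)))
Function('I')(c, w) = Mul(-4, c) (Function('I')(c, w) = Mul(-2, Mul(2, c)) = Mul(-4, c))
Mul(Add(-46874, -7154), Add(Function('K')(Mul(9, 1), 42), Function('I')(-167, -96))) = Mul(Add(-46874, -7154), Add(Add(6, Mul(Rational(-1, 9), Mul(9, 1))), Mul(-4, -167))) = Mul(-54028, Add(Add(6, Mul(Rational(-1, 9), 9)), 668)) = Mul(-54028, Add(Add(6, -1), 668)) = Mul(-54028, Add(5, 668)) = Mul(-54028, 673) = -36360844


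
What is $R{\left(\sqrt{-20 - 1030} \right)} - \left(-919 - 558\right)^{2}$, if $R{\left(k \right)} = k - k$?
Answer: $-2181529$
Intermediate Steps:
$R{\left(k \right)} = 0$
$R{\left(\sqrt{-20 - 1030} \right)} - \left(-919 - 558\right)^{2} = 0 - \left(-919 - 558\right)^{2} = 0 - \left(-1477\right)^{2} = 0 - 2181529 = -2181529$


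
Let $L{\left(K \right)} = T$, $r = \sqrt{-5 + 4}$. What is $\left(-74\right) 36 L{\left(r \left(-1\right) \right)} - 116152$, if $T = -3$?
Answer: $-108160$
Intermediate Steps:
$r = i$ ($r = \sqrt{-1} = i \approx 1.0 i$)
$L{\left(K \right)} = -3$
$\left(-74\right) 36 L{\left(r \left(-1\right) \right)} - 116152 = \left(-74\right) 36 \left(-3\right) - 116152 = \left(-2664\right) \left(-3\right) - 116152 = 7992 - 116152 = -108160$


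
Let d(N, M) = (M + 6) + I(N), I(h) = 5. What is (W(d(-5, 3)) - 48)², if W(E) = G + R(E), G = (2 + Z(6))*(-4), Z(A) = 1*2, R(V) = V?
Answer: 2500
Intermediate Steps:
Z(A) = 2
G = -16 (G = (2 + 2)*(-4) = 4*(-4) = -16)
d(N, M) = 11 + M (d(N, M) = (M + 6) + 5 = (6 + M) + 5 = 11 + M)
W(E) = -16 + E
(W(d(-5, 3)) - 48)² = ((-16 + (11 + 3)) - 48)² = ((-16 + 14) - 48)² = (-2 - 48)² = (-50)² = 2500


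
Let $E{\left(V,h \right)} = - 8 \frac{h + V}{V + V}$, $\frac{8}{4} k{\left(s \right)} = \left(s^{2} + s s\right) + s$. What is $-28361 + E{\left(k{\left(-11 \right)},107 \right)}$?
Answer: $- \frac{6553171}{231} \approx -28369.0$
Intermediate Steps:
$k{\left(s \right)} = s^{2} + \frac{s}{2}$ ($k{\left(s \right)} = \frac{\left(s^{2} + s s\right) + s}{2} = \frac{\left(s^{2} + s^{2}\right) + s}{2} = \frac{2 s^{2} + s}{2} = \frac{s + 2 s^{2}}{2} = s^{2} + \frac{s}{2}$)
$E{\left(V,h \right)} = - \frac{4 \left(V + h\right)}{V}$ ($E{\left(V,h \right)} = - 8 \frac{V + h}{2 V} = - \frac{4 \left(V + h\right)}{V}$)
$-28361 + E{\left(k{\left(-11 \right)},107 \right)} = -28361 - \left(4 + \frac{428}{\left(-11\right) \left(\frac{1}{2} - 11\right)}\right) = -28361 - \left(4 + \frac{428}{\left(-11\right) \left(- \frac{21}{2}\right)}\right) = -28361 - \left(4 + \frac{428}{\frac{231}{2}}\right) = -28361 - \left(4 + 428 \cdot \frac{2}{231}\right) = -28361 - \frac{1780}{231} = - \frac{6553171}{231}$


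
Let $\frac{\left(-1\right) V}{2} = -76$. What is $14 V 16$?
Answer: $34048$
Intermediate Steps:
$V = 152$ ($V = \left(-2\right) \left(-76\right) = 152$)
$14 V 16 = 14 \cdot 152 \cdot 16 = 2128 \cdot 16 = 34048$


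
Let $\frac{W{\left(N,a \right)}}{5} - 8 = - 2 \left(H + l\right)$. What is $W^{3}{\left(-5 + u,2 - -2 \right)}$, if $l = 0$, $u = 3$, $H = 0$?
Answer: $64000$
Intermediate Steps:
$W{\left(N,a \right)} = 40$ ($W{\left(N,a \right)} = 40 + 5 \left(- 2 \left(0 + 0\right)\right) = 40 + 5 \left(\left(-2\right) 0\right) = 40 + 5 \cdot 0 = 40 + 0 = 40$)
$W^{3}{\left(-5 + u,2 - -2 \right)} = 40^{3} = 64000$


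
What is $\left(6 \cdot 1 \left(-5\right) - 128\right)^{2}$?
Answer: $24964$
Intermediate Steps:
$\left(6 \cdot 1 \left(-5\right) - 128\right)^{2} = \left(6 \left(-5\right) - 128\right)^{2} = \left(-30 - 128\right)^{2} = \left(-158\right)^{2} = 24964$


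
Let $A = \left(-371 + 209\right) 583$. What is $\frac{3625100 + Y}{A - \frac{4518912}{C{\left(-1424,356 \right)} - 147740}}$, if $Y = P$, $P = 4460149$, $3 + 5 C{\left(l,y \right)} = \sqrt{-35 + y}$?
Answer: $- \frac{723191876827806832107}{8445065807431403098} - \frac{158578683720 \sqrt{321}}{4222532903715701549} \approx -85.635$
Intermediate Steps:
$C{\left(l,y \right)} = - \frac{3}{5} + \frac{\sqrt{-35 + y}}{5}$
$A = -94446$ ($A = \left(-162\right) 583 = -94446$)
$Y = 4460149$
$\frac{3625100 + Y}{A - \frac{4518912}{C{\left(-1424,356 \right)} - 147740}} = \frac{3625100 + 4460149}{-94446 - \frac{4518912}{\left(- \frac{3}{5} + \frac{\sqrt{-35 + 356}}{5}\right) - 147740}} = \frac{8085249}{-94446 - \frac{4518912}{\left(- \frac{3}{5} + \frac{\sqrt{321}}{5}\right) - 147740}} = \frac{8085249}{-94446 - \frac{4518912}{- \frac{738703}{5} + \frac{\sqrt{321}}{5}}}$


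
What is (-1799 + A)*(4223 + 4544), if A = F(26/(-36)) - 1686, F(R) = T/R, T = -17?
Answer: -394506233/13 ≈ -3.0347e+7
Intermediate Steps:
F(R) = -17/R
A = -21612/13 (A = -17/(26/(-36)) - 1686 = -17/(26*(-1/36)) - 1686 = -17/(-13/18) - 1686 = -17*(-18/13) - 1686 = 306/13 - 1686 = -21612/13 ≈ -1662.5)
(-1799 + A)*(4223 + 4544) = (-1799 - 21612/13)*(4223 + 4544) = -44999/13*8767 = -394506233/13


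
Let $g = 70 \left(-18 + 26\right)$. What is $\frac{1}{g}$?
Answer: $\frac{1}{560} \approx 0.0017857$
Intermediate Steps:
$g = 560$ ($g = 70 \cdot 8 = 560$)
$\frac{1}{g} = \frac{1}{560}$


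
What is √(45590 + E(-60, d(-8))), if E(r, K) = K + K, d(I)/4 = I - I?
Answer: √45590 ≈ 213.52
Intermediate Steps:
d(I) = 0 (d(I) = 4*(I - I) = 4*0 = 0)
E(r, K) = 2*K
√(45590 + E(-60, d(-8))) = √(45590 + 2*0) = √(45590 + 0) = √45590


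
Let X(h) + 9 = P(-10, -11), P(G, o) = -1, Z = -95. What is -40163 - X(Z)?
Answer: -40153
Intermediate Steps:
X(h) = -10 (X(h) = -9 - 1 = -10)
-40163 - X(Z) = -40163 - 1*(-10) = -40163 + 10 = -40153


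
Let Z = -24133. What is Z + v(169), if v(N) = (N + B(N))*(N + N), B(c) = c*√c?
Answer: 775575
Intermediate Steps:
B(c) = c^(3/2)
v(N) = 2*N*(N + N^(3/2)) (v(N) = (N + N^(3/2))*(N + N) = (N + N^(3/2))*(2*N) = 2*N*(N + N^(3/2)))
Z + v(169) = -24133 + 2*169*(169 + 169^(3/2)) = -24133 + 2*169*(169 + 2197) = -24133 + 2*169*2366 = -24133 + 799708 = 775575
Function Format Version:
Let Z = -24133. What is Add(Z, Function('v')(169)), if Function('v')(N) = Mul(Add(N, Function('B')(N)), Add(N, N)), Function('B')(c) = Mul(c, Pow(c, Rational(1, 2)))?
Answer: 775575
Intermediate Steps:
Function('B')(c) = Pow(c, Rational(3, 2))
Function('v')(N) = Mul(2, N, Add(N, Pow(N, Rational(3, 2)))) (Function('v')(N) = Mul(Add(N, Pow(N, Rational(3, 2))), Add(N, N)) = Mul(Add(N, Pow(N, Rational(3, 2))), Mul(2, N)) = Mul(2, N, Add(N, Pow(N, Rational(3, 2)))))
Add(Z, Function('v')(169)) = Add(-24133, Mul(2, 169, Add(169, Pow(169, Rational(3, 2))))) = Add(-24133, Mul(2, 169, Add(169, 2197))) = Add(-24133, Mul(2, 169, 2366)) = Add(-24133, 799708) = 775575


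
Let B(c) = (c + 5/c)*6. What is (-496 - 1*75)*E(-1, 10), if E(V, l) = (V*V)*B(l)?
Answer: -35973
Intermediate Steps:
B(c) = 6*c + 30/c
E(V, l) = V²*(6*l + 30/l) (E(V, l) = (V*V)*(6*l + 30/l) = V²*(6*l + 30/l))
(-496 - 1*75)*E(-1, 10) = (-496 - 1*75)*(6*(-1)²*(5 + 10²)/10) = (-496 - 75)*(6*1*(⅒)*(5 + 100)) = -3426*105/10 = -571*63 = -35973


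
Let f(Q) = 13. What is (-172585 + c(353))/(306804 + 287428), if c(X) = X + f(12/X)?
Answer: -172219/594232 ≈ -0.28982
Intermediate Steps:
c(X) = 13 + X (c(X) = X + 13 = 13 + X)
(-172585 + c(353))/(306804 + 287428) = (-172585 + (13 + 353))/(306804 + 287428) = (-172585 + 366)/594232 = -172219*1/594232 = -172219/594232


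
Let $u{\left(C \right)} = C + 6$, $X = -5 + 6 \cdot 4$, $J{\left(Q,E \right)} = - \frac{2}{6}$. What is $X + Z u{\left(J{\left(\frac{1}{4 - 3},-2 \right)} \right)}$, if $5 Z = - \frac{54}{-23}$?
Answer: $\frac{2491}{115} \approx 21.661$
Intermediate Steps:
$J{\left(Q,E \right)} = - \frac{1}{3}$ ($J{\left(Q,E \right)} = \left(-2\right) \frac{1}{6} = - \frac{1}{3}$)
$X = 19$ ($X = -5 + 24 = 19$)
$u{\left(C \right)} = 6 + C$
$Z = \frac{54}{115}$ ($Z = \frac{\left(-54\right) \frac{1}{-23}}{5} = \frac{\left(-54\right) \left(- \frac{1}{23}\right)}{5} = \frac{1}{5} \cdot \frac{54}{23} = \frac{54}{115} \approx 0.46957$)
$X + Z u{\left(J{\left(\frac{1}{4 - 3},-2 \right)} \right)} = 19 + \frac{54 \left(6 - \frac{1}{3}\right)}{115} = 19 + \frac{54}{115} \cdot \frac{17}{3} = 19 + \frac{306}{115} = \frac{2491}{115}$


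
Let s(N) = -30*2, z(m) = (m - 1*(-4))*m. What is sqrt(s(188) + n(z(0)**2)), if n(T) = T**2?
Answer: 2*I*sqrt(15) ≈ 7.746*I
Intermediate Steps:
z(m) = m*(4 + m) (z(m) = (m + 4)*m = (4 + m)*m = m*(4 + m))
s(N) = -60 (s(N) = -6*10 = -60)
sqrt(s(188) + n(z(0)**2)) = sqrt(-60 + ((0*(4 + 0))**2)**2) = sqrt(-60 + ((0*4)**2)**2) = sqrt(-60 + (0**2)**2) = sqrt(-60 + 0**2) = sqrt(-60 + 0) = sqrt(-60) = 2*I*sqrt(15)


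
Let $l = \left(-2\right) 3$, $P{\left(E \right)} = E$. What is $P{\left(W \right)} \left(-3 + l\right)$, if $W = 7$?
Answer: $-63$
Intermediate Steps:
$l = -6$
$P{\left(W \right)} \left(-3 + l\right) = 7 \left(-3 - 6\right) = 7 \left(-9\right) = -63$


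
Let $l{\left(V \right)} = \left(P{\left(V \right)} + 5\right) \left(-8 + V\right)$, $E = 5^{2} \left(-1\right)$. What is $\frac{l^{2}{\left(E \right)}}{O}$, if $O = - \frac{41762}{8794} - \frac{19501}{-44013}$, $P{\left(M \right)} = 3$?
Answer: $- \frac{306543855024}{18938399} \approx -16186.0$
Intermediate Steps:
$E = -25$ ($E = 25 \left(-1\right) = -25$)
$l{\left(V \right)} = -64 + 8 V$ ($l{\left(V \right)} = \left(3 + 5\right) \left(-8 + V\right) = 8 \left(-8 + V\right) = -64 + 8 V$)
$O = - \frac{833289556}{193525161}$ ($O = \left(-41762\right) \frac{1}{8794} - - \frac{19501}{44013} = - \frac{20881}{4397} + \frac{19501}{44013} = - \frac{833289556}{193525161} \approx -4.3058$)
$\frac{l^{2}{\left(E \right)}}{O} = \frac{\left(-64 + 8 \left(-25\right)\right)^{2}}{- \frac{833289556}{193525161}} = \left(-64 - 200\right)^{2} \left(- \frac{193525161}{833289556}\right) = \left(-264\right)^{2} \left(- \frac{193525161}{833289556}\right) = 69696 \left(- \frac{193525161}{833289556}\right) = - \frac{306543855024}{18938399}$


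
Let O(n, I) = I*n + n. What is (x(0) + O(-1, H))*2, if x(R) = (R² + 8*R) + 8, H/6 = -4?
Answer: 62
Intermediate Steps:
H = -24 (H = 6*(-4) = -24)
O(n, I) = n + I*n
x(R) = 8 + R² + 8*R
(x(0) + O(-1, H))*2 = ((8 + 0² + 8*0) - (1 - 24))*2 = ((8 + 0 + 0) - 1*(-23))*2 = (8 + 23)*2 = 31*2 = 62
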